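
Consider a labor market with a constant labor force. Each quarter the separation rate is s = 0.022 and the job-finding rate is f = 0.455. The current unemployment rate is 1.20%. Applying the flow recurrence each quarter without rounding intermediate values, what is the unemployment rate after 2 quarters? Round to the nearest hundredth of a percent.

With a fixed labor force, u_{t+1} = u_t + s·(1−u_t) − f·u_t = u_t·(1−s−f) + s.
Here 1−s−f = 0.523 and s = 0.022.
u_1 = 0.012000 × 0.523 + 0.022 = 0.028276.
u_2 = 0.028276 × 0.523 + 0.022 = 0.036788.

Unemployment rate after two quarters ≈ 3.68%.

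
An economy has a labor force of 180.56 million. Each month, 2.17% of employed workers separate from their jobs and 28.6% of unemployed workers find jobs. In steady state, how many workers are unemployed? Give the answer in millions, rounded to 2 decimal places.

About 12.73 million are unemployed in steady state.

Steady-state unemployment rate u* = s/(s+f) = 2.17/(2.17+28.6) = 0.070523.
Unemployed = u* × labor force = 0.070523 × 180.56 ≈ 12.73 million.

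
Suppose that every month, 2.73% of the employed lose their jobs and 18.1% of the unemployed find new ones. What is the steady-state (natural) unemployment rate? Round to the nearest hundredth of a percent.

At steady state the flows balance: s·E = f·U, so U/(E+U) = s/(s+f).
u* = 2.73 / (2.73 + 18.1) = 2.73 / 20.83 = 13.11%.

Steady-state unemployment rate ≈ 13.11%.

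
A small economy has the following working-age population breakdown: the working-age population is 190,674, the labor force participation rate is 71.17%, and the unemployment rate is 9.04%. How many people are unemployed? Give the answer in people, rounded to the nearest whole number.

About 12,268 are unemployed.

Labor force = 0.7117 × 190,674 = 135,703.
Unemployed = 0.0904 × 135,703 ≈ 12,268.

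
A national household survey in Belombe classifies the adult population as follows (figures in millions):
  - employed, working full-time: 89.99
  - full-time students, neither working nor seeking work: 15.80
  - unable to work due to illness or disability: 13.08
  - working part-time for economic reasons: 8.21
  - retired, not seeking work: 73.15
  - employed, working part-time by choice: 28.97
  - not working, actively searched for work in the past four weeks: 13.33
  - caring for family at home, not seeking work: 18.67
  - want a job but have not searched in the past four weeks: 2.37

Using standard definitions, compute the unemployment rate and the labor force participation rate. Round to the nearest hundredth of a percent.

Employed = 89.99 + 8.21 + 28.97 = 127.17 million (anyone who worked, including part-time for economic reasons, counts as employed).
Unemployed = 13.33 million.
Labor force = 127.17 + 13.33 = 140.50 million.
Not in labor force = 15.80 + 13.08 + 73.15 + 18.67 + 2.37 = 123.07 million (those not working and not actively searching are outside the labor force — including those who want a job but have given up searching).
Civilian working-age population = 140.50 + 123.07 = 263.57 million.
Unemployment rate = 13.33 / 140.50 = 9.49%.
Labor force participation rate = 140.50 / 263.57 = 53.31%.

Unemployment rate ≈ 9.49%; labor force participation rate ≈ 53.31%.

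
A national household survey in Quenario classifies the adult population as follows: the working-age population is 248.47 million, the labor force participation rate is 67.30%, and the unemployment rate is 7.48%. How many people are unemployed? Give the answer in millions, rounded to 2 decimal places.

Labor force = 0.6730 × 248.47 = 167.22 million.
Unemployed = 0.0748 × 167.22 ≈ 12.51 million.

About 12.51 million are unemployed.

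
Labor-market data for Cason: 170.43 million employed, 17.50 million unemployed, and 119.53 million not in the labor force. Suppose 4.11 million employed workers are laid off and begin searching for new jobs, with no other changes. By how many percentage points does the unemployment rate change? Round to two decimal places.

The unemployment rate changes by +2.19 percentage points.

Initially, labor force = 170.43 + 17.50 = 187.93 million, so u = 17.50/187.93 = 9.31%.
After the change, employed falls and unemployed rises by 4.11; labor force unchanged → E = 166.32, U = 21.61, labor force = 187.93 million.
New unemployment rate = 21.61 / 187.93 = 11.50%.
Change = 11.50% − 9.31% = +2.19 percentage points.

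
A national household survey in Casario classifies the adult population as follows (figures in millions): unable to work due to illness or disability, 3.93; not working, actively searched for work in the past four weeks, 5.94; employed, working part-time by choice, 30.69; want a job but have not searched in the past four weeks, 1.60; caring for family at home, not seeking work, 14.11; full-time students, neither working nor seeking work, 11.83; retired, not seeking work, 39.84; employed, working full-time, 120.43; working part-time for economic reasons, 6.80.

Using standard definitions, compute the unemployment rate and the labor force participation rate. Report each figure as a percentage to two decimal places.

Unemployment rate ≈ 3.63%; labor force participation rate ≈ 69.68%.

Employed = 30.69 + 120.43 + 6.80 = 157.92 million (anyone who worked, including part-time for economic reasons, counts as employed).
Unemployed = 5.94 million.
Labor force = 157.92 + 5.94 = 163.86 million.
Not in labor force = 3.93 + 1.60 + 14.11 + 11.83 + 39.84 = 71.31 million (those not working and not actively searching are outside the labor force — including those who want a job but have given up searching).
Civilian working-age population = 163.86 + 71.31 = 235.17 million.
Unemployment rate = 5.94 / 163.86 = 3.63%.
Labor force participation rate = 163.86 / 235.17 = 69.68%.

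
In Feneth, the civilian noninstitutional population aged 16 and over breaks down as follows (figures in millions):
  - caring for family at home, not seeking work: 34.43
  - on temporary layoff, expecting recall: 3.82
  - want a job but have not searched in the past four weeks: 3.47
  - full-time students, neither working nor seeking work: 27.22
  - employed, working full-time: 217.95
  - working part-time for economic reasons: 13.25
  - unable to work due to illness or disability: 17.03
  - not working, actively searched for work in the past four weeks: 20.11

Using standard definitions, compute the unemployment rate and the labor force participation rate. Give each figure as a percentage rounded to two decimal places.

Unemployment rate ≈ 9.38%; labor force participation rate ≈ 75.64%.

Employed = 217.95 + 13.25 = 231.20 million (anyone who worked, including part-time for economic reasons, counts as employed).
Unemployed = 3.82 + 20.11 = 23.93 million (jobless and actively searching, or on temporary layoff).
Labor force = 231.20 + 23.93 = 255.13 million.
Not in labor force = 34.43 + 3.47 + 27.22 + 17.03 = 82.15 million (those not working and not actively searching are outside the labor force — including those who want a job but have given up searching).
Civilian working-age population = 255.13 + 82.15 = 337.28 million.
Unemployment rate = 23.93 / 255.13 = 9.38%.
Labor force participation rate = 255.13 / 337.28 = 75.64%.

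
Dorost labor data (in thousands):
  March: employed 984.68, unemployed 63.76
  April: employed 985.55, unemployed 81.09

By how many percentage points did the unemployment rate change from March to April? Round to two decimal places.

The unemployment rate changed by +1.52 percentage points.

March: labor force = 984.68 + 63.76 = 1,048.44; u = 63.76/1,048.44 = 6.08%.
April: labor force = 985.55 + 81.09 = 1,066.64; u = 81.09/1,066.64 = 7.60%.
Change = 7.60% − 6.08% = +1.52 pp.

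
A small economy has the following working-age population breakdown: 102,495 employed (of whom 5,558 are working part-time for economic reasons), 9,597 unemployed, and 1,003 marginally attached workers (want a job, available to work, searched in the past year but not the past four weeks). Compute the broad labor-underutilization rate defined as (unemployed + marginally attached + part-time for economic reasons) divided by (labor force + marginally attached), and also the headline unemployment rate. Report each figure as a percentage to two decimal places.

Labor force = 102,495 + 9,597 = 112,092.
Numerator = 9,597 + 1,003 + 5,558 = 16,158.
Denominator = 112,092 + 1,003 = 113,095.
Broad rate = 16,158 / 113,095 = 14.29%.
Headline unemployment rate = 9,597 / 112,092 = 8.56%.

Broad underutilization rate ≈ 14.29%; headline unemployment rate ≈ 8.56%.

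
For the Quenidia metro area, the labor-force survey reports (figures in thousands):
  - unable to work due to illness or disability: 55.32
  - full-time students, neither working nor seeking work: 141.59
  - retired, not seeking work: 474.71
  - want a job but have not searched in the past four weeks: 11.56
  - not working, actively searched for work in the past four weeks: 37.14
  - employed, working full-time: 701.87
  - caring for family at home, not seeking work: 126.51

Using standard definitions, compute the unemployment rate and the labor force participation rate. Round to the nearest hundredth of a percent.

Employed = 701.87 thousand.
Unemployed = 37.14 thousand.
Labor force = 701.87 + 37.14 = 739.01 thousand.
Not in labor force = 55.32 + 141.59 + 474.71 + 11.56 + 126.51 = 809.69 thousand (those not working and not actively searching are outside the labor force — including those who want a job but have given up searching).
Civilian working-age population = 739.01 + 809.69 = 1,548.70 thousand.
Unemployment rate = 37.14 / 739.01 = 5.03%.
Labor force participation rate = 739.01 / 1,548.70 = 47.72%.

Unemployment rate ≈ 5.03%; labor force participation rate ≈ 47.72%.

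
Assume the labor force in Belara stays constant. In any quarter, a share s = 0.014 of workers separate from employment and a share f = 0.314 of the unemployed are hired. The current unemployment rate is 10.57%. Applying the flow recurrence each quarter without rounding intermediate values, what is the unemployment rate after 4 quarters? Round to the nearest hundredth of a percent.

Unemployment rate after four quarters ≈ 5.55%.

With a fixed labor force, u_{t+1} = u_t + s·(1−u_t) − f·u_t = u_t·(1−s−f) + s.
Here 1−s−f = 0.672 and s = 0.014.
u_1 = 0.105700 × 0.672 + 0.014 = 0.085030.
u_2 = 0.085030 × 0.672 + 0.014 = 0.071140.
u_3 = 0.071140 × 0.672 + 0.014 = 0.061806.
u_4 = 0.061806 × 0.672 + 0.014 = 0.055534.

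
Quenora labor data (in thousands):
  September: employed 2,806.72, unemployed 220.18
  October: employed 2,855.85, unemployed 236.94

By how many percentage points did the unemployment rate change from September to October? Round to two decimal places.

September: labor force = 2,806.72 + 220.18 = 3,026.90; u = 220.18/3,026.90 = 7.27%.
October: labor force = 2,855.85 + 236.94 = 3,092.79; u = 236.94/3,092.79 = 7.66%.
Change = 7.66% − 7.27% = +0.39 pp.

The unemployment rate changed by +0.39 percentage points.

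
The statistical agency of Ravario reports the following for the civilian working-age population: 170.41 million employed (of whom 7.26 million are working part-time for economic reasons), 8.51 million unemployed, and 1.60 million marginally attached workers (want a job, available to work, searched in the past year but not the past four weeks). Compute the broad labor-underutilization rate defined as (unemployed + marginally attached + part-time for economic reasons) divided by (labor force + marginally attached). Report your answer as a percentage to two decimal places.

Labor force = 170.41 + 8.51 = 178.92 million.
Numerator = 8.51 + 1.60 + 7.26 = 17.37 million.
Denominator = 178.92 + 1.60 = 180.52 million.
Broad rate = 17.37 / 180.52 = 9.62%.

Broad underutilization rate ≈ 9.62%.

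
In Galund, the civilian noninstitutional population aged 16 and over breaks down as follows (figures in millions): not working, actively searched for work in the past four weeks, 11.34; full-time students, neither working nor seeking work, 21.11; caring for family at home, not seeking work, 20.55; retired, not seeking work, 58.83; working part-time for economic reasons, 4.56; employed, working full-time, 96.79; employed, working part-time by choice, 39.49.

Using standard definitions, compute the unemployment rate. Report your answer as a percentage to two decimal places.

Employed = 4.56 + 96.79 + 39.49 = 140.84 million (anyone who worked, including part-time for economic reasons, counts as employed).
Unemployed = 11.34 million.
Labor force = 140.84 + 11.34 = 152.18 million.
Unemployment rate = 11.34 / 152.18 = 7.45%.

Unemployment rate ≈ 7.45%.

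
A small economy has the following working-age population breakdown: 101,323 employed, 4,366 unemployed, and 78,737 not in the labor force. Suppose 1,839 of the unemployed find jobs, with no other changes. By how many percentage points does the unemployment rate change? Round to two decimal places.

Initially, labor force = 101,323 + 4,366 = 105,689, so u = 4,366/105,689 = 4.13%.
After the change, unemployed falls and employed rises by 1,839; labor force unchanged → E = 103,162, U = 2,527, labor force = 105,689.
New unemployment rate = 2,527 / 105,689 = 2.39%.
Change = 2.39% − 4.13% = −1.74 percentage points.

The unemployment rate changes by −1.74 percentage points.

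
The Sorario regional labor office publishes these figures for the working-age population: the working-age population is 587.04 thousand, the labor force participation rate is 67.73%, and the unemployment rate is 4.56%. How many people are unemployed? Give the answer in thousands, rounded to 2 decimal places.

Labor force = 0.6773 × 587.04 = 397.60 thousand.
Unemployed = 0.0456 × 397.60 ≈ 18.13 thousand.

About 18.13 thousand are unemployed.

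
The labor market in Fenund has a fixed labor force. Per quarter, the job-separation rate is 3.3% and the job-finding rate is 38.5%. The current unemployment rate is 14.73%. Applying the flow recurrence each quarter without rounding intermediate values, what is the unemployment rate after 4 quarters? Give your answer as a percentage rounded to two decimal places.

Unemployment rate after four quarters ≈ 8.68%.

With a fixed labor force, u_{t+1} = u_t + s·(1−u_t) − f·u_t = u_t·(1−s−f) + s.
Here 1−s−f = 0.582 and s = 0.033.
u_1 = 0.147300 × 0.582 + 0.033 = 0.118729.
u_2 = 0.118729 × 0.582 + 0.033 = 0.102100.
u_3 = 0.102100 × 0.582 + 0.033 = 0.092422.
u_4 = 0.092422 × 0.582 + 0.033 = 0.086790.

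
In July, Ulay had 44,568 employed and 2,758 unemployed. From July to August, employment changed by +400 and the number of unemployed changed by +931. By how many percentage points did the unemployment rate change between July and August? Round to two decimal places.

July: labor force = 44,568 + 2,758 = 47,326; u = 2,758/47,326 = 5.83%.
August: labor force = 44,968 + 3,689 = 48,657; u = 3,689/48,657 = 7.58%.
Change = 7.58% − 5.83% = +1.75 pp.

The unemployment rate changed by +1.75 percentage points.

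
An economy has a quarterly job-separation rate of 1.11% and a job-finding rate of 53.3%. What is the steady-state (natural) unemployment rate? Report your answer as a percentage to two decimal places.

At steady state the flows balance: s·E = f·U, so U/(E+U) = s/(s+f).
u* = 1.11 / (1.11 + 53.3) = 1.11 / 54.41 = 2.04%.

Steady-state unemployment rate ≈ 2.04%.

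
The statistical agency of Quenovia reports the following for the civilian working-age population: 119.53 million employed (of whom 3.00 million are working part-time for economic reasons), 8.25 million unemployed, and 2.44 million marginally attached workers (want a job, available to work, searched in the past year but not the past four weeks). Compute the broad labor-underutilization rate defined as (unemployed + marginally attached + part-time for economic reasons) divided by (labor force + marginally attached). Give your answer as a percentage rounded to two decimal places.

Labor force = 119.53 + 8.25 = 127.78 million.
Numerator = 8.25 + 2.44 + 3.00 = 13.69 million.
Denominator = 127.78 + 2.44 = 130.22 million.
Broad rate = 13.69 / 130.22 = 10.51%.

Broad underutilization rate ≈ 10.51%.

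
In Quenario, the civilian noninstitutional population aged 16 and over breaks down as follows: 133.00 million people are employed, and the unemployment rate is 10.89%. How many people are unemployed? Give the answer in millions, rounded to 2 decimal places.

About 16.25 million are unemployed.

Let U be the number unemployed. The labor force is E + U, and U/(E+U) = 0.1089.
So U = 0.1089 × 133.00 / (1 − 0.1089) = 14.4837 / 0.8911 ≈ 16.25 million.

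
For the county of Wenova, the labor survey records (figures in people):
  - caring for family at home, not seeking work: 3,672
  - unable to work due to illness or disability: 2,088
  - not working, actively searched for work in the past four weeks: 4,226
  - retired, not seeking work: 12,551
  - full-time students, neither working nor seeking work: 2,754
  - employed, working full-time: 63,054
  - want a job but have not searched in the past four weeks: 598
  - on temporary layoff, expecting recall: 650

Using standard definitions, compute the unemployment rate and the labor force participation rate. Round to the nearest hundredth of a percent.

Employed = 63,054.
Unemployed = 4,226 + 650 = 4,876 (jobless and actively searching, or on temporary layoff).
Labor force = 63,054 + 4,876 = 67,930.
Not in labor force = 3,672 + 2,088 + 12,551 + 2,754 + 598 = 21,663 (those not working and not actively searching are outside the labor force — including those who want a job but have given up searching).
Civilian working-age population = 67,930 + 21,663 = 89,593.
Unemployment rate = 4,876 / 67,930 = 7.18%.
Labor force participation rate = 67,930 / 89,593 = 75.82%.

Unemployment rate ≈ 7.18%; labor force participation rate ≈ 75.82%.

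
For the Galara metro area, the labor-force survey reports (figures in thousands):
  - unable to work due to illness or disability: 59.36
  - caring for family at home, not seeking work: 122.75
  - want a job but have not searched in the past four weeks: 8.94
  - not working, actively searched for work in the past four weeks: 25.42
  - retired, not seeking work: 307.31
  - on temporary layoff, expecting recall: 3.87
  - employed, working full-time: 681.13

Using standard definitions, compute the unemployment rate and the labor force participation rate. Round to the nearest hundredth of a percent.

Unemployment rate ≈ 4.12%; labor force participation rate ≈ 58.77%.

Employed = 681.13 thousand.
Unemployed = 25.42 + 3.87 = 29.29 thousand (jobless and actively searching, or on temporary layoff).
Labor force = 681.13 + 29.29 = 710.42 thousand.
Not in labor force = 59.36 + 122.75 + 8.94 + 307.31 = 498.36 thousand (those not working and not actively searching are outside the labor force — including those who want a job but have given up searching).
Civilian working-age population = 710.42 + 498.36 = 1,208.78 thousand.
Unemployment rate = 29.29 / 710.42 = 4.12%.
Labor force participation rate = 710.42 / 1,208.78 = 58.77%.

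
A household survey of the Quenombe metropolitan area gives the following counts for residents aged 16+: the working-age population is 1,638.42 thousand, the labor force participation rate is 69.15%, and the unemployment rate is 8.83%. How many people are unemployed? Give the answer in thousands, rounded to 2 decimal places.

Labor force = 0.6915 × 1,638.42 = 1,132.97 thousand.
Unemployed = 0.0883 × 1,132.97 ≈ 100.04 thousand.

About 100.04 thousand are unemployed.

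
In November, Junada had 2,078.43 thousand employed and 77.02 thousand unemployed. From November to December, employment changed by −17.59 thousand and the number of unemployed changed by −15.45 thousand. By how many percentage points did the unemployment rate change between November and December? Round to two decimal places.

November: labor force = 2,078.43 + 77.02 = 2,155.45; u = 77.02/2,155.45 = 3.57%.
December: labor force = 2,060.84 + 61.57 = 2,122.41; u = 61.57/2,122.41 = 2.90%.
Change = 2.90% − 3.57% = −0.67 pp.

The unemployment rate changed by −0.67 percentage points.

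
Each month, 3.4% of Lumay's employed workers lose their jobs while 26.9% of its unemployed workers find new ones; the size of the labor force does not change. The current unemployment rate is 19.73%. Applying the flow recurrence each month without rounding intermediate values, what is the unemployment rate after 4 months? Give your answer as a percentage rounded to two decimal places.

Unemployment rate after four months ≈ 13.23%.

With a fixed labor force, u_{t+1} = u_t + s·(1−u_t) − f·u_t = u_t·(1−s−f) + s.
Here 1−s−f = 0.697 and s = 0.034.
u_1 = 0.197300 × 0.697 + 0.034 = 0.171518.
u_2 = 0.171518 × 0.697 + 0.034 = 0.153548.
u_3 = 0.153548 × 0.697 + 0.034 = 0.141023.
u_4 = 0.141023 × 0.697 + 0.034 = 0.132293.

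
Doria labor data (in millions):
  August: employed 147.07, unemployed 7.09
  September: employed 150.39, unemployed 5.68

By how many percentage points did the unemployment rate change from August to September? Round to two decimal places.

August: labor force = 147.07 + 7.09 = 154.16; u = 7.09/154.16 = 4.60%.
September: labor force = 150.39 + 5.68 = 156.07; u = 5.68/156.07 = 3.64%.
Change = 3.64% − 4.60% = −0.96 pp.

The unemployment rate changed by −0.96 percentage points.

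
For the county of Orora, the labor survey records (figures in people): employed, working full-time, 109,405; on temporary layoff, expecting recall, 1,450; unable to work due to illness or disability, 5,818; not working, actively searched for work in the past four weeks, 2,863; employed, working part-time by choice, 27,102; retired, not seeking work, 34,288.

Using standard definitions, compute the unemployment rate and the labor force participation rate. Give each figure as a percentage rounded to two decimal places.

Employed = 109,405 + 27,102 = 136,507.
Unemployed = 1,450 + 2,863 = 4,313 (jobless and actively searching, or on temporary layoff).
Labor force = 136,507 + 4,313 = 140,820.
Not in labor force = 5,818 + 34,288 = 40,106 (those not working and not actively searching are outside the labor force).
Civilian working-age population = 140,820 + 40,106 = 180,926.
Unemployment rate = 4,313 / 140,820 = 3.06%.
Labor force participation rate = 140,820 / 180,926 = 77.83%.

Unemployment rate ≈ 3.06%; labor force participation rate ≈ 77.83%.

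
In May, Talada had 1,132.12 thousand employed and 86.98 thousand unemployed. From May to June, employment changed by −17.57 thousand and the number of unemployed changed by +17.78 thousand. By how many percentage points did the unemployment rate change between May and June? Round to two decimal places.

May: labor force = 1,132.12 + 86.98 = 1,219.10; u = 86.98/1,219.10 = 7.13%.
June: labor force = 1,114.55 + 104.76 = 1,219.31; u = 104.76/1,219.31 = 8.59%.
Change = 8.59% − 7.13% = +1.46 pp.

The unemployment rate changed by +1.46 percentage points.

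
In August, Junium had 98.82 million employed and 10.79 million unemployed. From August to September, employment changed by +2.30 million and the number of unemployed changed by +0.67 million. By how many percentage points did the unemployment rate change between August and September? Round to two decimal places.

The unemployment rate changed by +0.34 percentage points.

August: labor force = 98.82 + 10.79 = 109.61; u = 10.79/109.61 = 9.84%.
September: labor force = 101.12 + 11.46 = 112.58; u = 11.46/112.58 = 10.18%.
Change = 10.18% − 9.84% = +0.34 pp.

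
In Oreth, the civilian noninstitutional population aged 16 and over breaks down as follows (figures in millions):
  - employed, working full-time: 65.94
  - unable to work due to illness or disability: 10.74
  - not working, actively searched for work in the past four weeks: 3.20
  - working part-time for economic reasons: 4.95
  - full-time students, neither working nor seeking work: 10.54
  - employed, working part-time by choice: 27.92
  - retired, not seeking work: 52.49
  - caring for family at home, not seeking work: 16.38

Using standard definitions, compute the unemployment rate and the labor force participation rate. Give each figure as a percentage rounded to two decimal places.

Unemployment rate ≈ 3.14%; labor force participation rate ≈ 53.09%.

Employed = 65.94 + 4.95 + 27.92 = 98.81 million (anyone who worked, including part-time for economic reasons, counts as employed).
Unemployed = 3.20 million.
Labor force = 98.81 + 3.20 = 102.01 million.
Not in labor force = 10.74 + 10.54 + 52.49 + 16.38 = 90.15 million (those not working and not actively searching are outside the labor force).
Civilian working-age population = 102.01 + 90.15 = 192.16 million.
Unemployment rate = 3.20 / 102.01 = 3.14%.
Labor force participation rate = 102.01 / 192.16 = 53.09%.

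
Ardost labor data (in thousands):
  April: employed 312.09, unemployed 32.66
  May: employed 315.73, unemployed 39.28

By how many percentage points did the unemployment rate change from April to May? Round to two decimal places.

The unemployment rate changed by +1.59 percentage points.

April: labor force = 312.09 + 32.66 = 344.75; u = 32.66/344.75 = 9.47%.
May: labor force = 315.73 + 39.28 = 355.01; u = 39.28/355.01 = 11.06%.
Change = 11.06% − 9.47% = +1.59 pp.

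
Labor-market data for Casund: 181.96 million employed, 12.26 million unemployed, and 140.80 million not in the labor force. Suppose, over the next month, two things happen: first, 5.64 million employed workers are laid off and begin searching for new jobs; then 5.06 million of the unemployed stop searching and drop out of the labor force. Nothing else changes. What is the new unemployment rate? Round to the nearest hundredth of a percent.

New unemployment rate ≈ 6.79%.

Initially, labor force = 181.96 + 12.26 = 194.22 million, so u = 12.26/194.22 = 6.31%.
After the first change, employed falls and unemployed rises by 5.64; labor force unchanged → E = 176.32, U = 17.90, labor force = 194.22 million.
After the second change, unemployed and labor force both fall by 5.06 → E = 176.32, U = 12.84, labor force = 189.16 million.
New unemployment rate = 12.84 / 189.16 = 6.79%.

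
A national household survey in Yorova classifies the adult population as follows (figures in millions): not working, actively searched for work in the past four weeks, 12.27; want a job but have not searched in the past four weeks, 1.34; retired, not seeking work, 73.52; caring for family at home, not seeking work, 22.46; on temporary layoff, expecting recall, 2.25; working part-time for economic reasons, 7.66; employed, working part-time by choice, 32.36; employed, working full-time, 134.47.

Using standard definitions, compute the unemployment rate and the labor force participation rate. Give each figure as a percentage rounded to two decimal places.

Employed = 7.66 + 32.36 + 134.47 = 174.49 million (anyone who worked, including part-time for economic reasons, counts as employed).
Unemployed = 12.27 + 2.25 = 14.52 million (jobless and actively searching, or on temporary layoff).
Labor force = 174.49 + 14.52 = 189.01 million.
Not in labor force = 1.34 + 73.52 + 22.46 = 97.32 million (those not working and not actively searching are outside the labor force — including those who want a job but have given up searching).
Civilian working-age population = 189.01 + 97.32 = 286.33 million.
Unemployment rate = 14.52 / 189.01 = 7.68%.
Labor force participation rate = 189.01 / 286.33 = 66.01%.

Unemployment rate ≈ 7.68%; labor force participation rate ≈ 66.01%.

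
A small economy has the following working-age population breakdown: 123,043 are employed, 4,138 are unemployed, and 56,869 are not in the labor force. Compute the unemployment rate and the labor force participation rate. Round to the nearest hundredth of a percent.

Unemployment rate ≈ 3.25%; labor force participation rate ≈ 69.10%.

Labor force = employed + unemployed = 123,043 + 4,138 = 127,181.
Working-age population = 127,181 + 56,869 = 184,050.
Unemployment rate = 4,138 / 127,181 = 3.25%.
Labor force participation rate = 127,181 / 184,050 = 69.10%.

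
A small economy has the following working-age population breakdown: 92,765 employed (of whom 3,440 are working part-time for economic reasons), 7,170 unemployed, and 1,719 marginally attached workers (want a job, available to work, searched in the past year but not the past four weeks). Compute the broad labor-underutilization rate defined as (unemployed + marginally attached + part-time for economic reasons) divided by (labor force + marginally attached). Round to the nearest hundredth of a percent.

Labor force = 92,765 + 7,170 = 99,935.
Numerator = 7,170 + 1,719 + 3,440 = 12,329.
Denominator = 99,935 + 1,719 = 101,654.
Broad rate = 12,329 / 101,654 = 12.13%.

Broad underutilization rate ≈ 12.13%.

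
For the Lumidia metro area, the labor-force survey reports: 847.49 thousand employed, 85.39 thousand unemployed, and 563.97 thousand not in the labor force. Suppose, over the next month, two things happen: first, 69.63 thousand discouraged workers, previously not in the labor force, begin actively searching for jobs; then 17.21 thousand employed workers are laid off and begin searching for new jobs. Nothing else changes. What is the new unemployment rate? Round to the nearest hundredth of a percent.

New unemployment rate ≈ 17.18%.

Initially, labor force = 847.49 + 85.39 = 932.88 thousand, so u = 85.39/932.88 = 9.15%.
After the first change, unemployed and labor force both rise by 69.63 → E = 847.49, U = 155.02, labor force = 1,002.51 thousand.
After the second change, employed falls and unemployed rises by 17.21; labor force unchanged → E = 830.28, U = 172.23, labor force = 1,002.51 thousand.
New unemployment rate = 172.23 / 1,002.51 = 17.18%.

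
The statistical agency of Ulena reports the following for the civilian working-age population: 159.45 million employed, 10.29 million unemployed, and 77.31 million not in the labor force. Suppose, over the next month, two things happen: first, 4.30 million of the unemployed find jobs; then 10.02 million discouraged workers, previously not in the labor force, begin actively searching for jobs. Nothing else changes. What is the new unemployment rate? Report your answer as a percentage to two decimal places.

New unemployment rate ≈ 8.91%.

Initially, labor force = 159.45 + 10.29 = 169.74 million, so u = 10.29/169.74 = 6.06%.
After the first change, unemployed falls and employed rises by 4.30; labor force unchanged → E = 163.75, U = 5.99, labor force = 169.74 million.
After the second change, unemployed and labor force both rise by 10.02 → E = 163.75, U = 16.01, labor force = 179.76 million.
New unemployment rate = 16.01 / 179.76 = 8.91%.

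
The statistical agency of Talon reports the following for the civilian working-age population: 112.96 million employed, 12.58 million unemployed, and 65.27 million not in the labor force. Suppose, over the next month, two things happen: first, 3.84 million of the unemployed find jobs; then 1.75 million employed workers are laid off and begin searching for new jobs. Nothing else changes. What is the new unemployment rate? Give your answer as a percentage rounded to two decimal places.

Initially, labor force = 112.96 + 12.58 = 125.54 million, so u = 12.58/125.54 = 10.02%.
After the first change, unemployed falls and employed rises by 3.84; labor force unchanged → E = 116.80, U = 8.74, labor force = 125.54 million.
After the second change, employed falls and unemployed rises by 1.75; labor force unchanged → E = 115.05, U = 10.49, labor force = 125.54 million.
New unemployment rate = 10.49 / 125.54 = 8.36%.

New unemployment rate ≈ 8.36%.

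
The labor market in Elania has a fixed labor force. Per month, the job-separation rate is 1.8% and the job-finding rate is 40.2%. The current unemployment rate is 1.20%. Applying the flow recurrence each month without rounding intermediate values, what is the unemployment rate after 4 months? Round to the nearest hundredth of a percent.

Unemployment rate after four months ≈ 3.94%.

With a fixed labor force, u_{t+1} = u_t + s·(1−u_t) − f·u_t = u_t·(1−s−f) + s.
Here 1−s−f = 0.580 and s = 0.018.
u_1 = 0.012000 × 0.580 + 0.018 = 0.024960.
u_2 = 0.024960 × 0.580 + 0.018 = 0.032477.
u_3 = 0.032477 × 0.580 + 0.018 = 0.036837.
u_4 = 0.036837 × 0.580 + 0.018 = 0.039365.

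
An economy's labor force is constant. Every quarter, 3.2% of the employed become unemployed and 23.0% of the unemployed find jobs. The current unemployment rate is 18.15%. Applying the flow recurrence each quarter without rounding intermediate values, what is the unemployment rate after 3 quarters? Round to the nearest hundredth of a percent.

With a fixed labor force, u_{t+1} = u_t + s·(1−u_t) − f·u_t = u_t·(1−s−f) + s.
Here 1−s−f = 0.738 and s = 0.032.
u_1 = 0.181500 × 0.738 + 0.032 = 0.165947.
u_2 = 0.165947 × 0.738 + 0.032 = 0.154469.
u_3 = 0.154469 × 0.738 + 0.032 = 0.145998.

Unemployment rate after three quarters ≈ 14.60%.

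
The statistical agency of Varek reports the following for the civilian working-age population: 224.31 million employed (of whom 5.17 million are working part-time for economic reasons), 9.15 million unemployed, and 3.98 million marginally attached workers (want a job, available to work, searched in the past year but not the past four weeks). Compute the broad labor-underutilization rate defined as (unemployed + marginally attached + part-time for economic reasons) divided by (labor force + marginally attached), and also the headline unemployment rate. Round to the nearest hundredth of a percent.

Broad underutilization rate ≈ 7.71%; headline unemployment rate ≈ 3.92%.

Labor force = 224.31 + 9.15 = 233.46 million.
Numerator = 9.15 + 3.98 + 5.17 = 18.30 million.
Denominator = 233.46 + 3.98 = 237.44 million.
Broad rate = 18.30 / 237.44 = 7.71%.
Headline unemployment rate = 9.15 / 233.46 = 3.92%.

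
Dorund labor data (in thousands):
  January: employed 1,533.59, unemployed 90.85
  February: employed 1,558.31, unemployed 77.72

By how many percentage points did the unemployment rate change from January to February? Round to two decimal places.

The unemployment rate changed by −0.84 percentage points.

January: labor force = 1,533.59 + 90.85 = 1,624.44; u = 90.85/1,624.44 = 5.59%.
February: labor force = 1,558.31 + 77.72 = 1,636.03; u = 77.72/1,636.03 = 4.75%.
Change = 4.75% − 5.59% = −0.84 pp.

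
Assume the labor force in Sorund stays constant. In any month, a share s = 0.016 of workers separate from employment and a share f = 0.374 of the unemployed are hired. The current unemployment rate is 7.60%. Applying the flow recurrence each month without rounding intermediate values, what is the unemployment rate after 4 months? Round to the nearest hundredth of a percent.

With a fixed labor force, u_{t+1} = u_t + s·(1−u_t) − f·u_t = u_t·(1−s−f) + s.
Here 1−s−f = 0.610 and s = 0.016.
u_1 = 0.076000 × 0.610 + 0.016 = 0.062360.
u_2 = 0.062360 × 0.610 + 0.016 = 0.054040.
u_3 = 0.054040 × 0.610 + 0.016 = 0.048964.
u_4 = 0.048964 × 0.610 + 0.016 = 0.045868.

Unemployment rate after four months ≈ 4.59%.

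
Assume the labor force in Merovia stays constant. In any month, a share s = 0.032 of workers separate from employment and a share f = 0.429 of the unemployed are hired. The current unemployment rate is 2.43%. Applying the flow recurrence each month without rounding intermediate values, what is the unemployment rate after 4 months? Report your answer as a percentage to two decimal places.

With a fixed labor force, u_{t+1} = u_t + s·(1−u_t) − f·u_t = u_t·(1−s−f) + s.
Here 1−s−f = 0.539 and s = 0.032.
u_1 = 0.024300 × 0.539 + 0.032 = 0.045098.
u_2 = 0.045098 × 0.539 + 0.032 = 0.056308.
u_3 = 0.056308 × 0.539 + 0.032 = 0.062350.
u_4 = 0.062350 × 0.539 + 0.032 = 0.065607.

Unemployment rate after four months ≈ 6.56%.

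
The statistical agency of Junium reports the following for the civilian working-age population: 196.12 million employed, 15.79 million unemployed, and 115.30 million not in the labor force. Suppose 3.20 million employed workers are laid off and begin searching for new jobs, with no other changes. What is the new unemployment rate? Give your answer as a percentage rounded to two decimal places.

New unemployment rate ≈ 8.96%.

Initially, labor force = 196.12 + 15.79 = 211.91 million, so u = 15.79/211.91 = 7.45%.
After the change, employed falls and unemployed rises by 3.20; labor force unchanged → E = 192.92, U = 18.99, labor force = 211.91 million.
New unemployment rate = 18.99 / 211.91 = 8.96%.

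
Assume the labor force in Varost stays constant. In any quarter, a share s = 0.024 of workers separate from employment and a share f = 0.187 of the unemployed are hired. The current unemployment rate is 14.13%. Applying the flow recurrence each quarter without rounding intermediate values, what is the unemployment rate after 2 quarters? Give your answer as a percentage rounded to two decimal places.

With a fixed labor force, u_{t+1} = u_t + s·(1−u_t) − f·u_t = u_t·(1−s−f) + s.
Here 1−s−f = 0.789 and s = 0.024.
u_1 = 0.141300 × 0.789 + 0.024 = 0.135486.
u_2 = 0.135486 × 0.789 + 0.024 = 0.130898.

Unemployment rate after two quarters ≈ 13.09%.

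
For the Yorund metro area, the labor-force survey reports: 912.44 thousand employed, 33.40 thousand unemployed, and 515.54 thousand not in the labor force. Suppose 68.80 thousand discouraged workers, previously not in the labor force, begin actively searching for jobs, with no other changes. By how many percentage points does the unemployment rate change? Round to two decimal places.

Initially, labor force = 912.44 + 33.40 = 945.84 thousand, so u = 33.40/945.84 = 3.53%.
After the change, unemployed and labor force both rise by 68.80 → E = 912.44, U = 102.20, labor force = 1,014.64 thousand.
New unemployment rate = 102.20 / 1,014.64 = 10.07%.
Change = 10.07% − 3.53% = +6.54 percentage points.

The unemployment rate changes by +6.54 percentage points.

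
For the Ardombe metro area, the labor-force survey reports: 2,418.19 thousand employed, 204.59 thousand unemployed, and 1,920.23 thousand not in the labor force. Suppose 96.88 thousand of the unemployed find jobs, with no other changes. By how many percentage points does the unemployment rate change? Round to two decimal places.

The unemployment rate changes by −3.69 percentage points.

Initially, labor force = 2,418.19 + 204.59 = 2,622.78 thousand, so u = 204.59/2,622.78 = 7.80%.
After the change, unemployed falls and employed rises by 96.88; labor force unchanged → E = 2,515.07, U = 107.71, labor force = 2,622.78 thousand.
New unemployment rate = 107.71 / 2,622.78 = 4.11%.
Change = 4.11% − 7.80% = −3.69 percentage points.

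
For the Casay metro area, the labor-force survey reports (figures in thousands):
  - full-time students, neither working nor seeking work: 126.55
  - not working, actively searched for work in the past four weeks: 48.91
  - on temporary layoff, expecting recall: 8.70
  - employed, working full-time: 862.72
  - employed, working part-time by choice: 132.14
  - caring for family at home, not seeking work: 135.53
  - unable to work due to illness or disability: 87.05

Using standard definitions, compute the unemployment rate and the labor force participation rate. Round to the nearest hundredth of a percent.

Employed = 862.72 + 132.14 = 994.86 thousand.
Unemployed = 48.91 + 8.70 = 57.61 thousand (jobless and actively searching, or on temporary layoff).
Labor force = 994.86 + 57.61 = 1,052.47 thousand.
Not in labor force = 126.55 + 135.53 + 87.05 = 349.13 thousand (those not working and not actively searching are outside the labor force).
Civilian working-age population = 1,052.47 + 349.13 = 1,401.60 thousand.
Unemployment rate = 57.61 / 1,052.47 = 5.47%.
Labor force participation rate = 1,052.47 / 1,401.60 = 75.09%.

Unemployment rate ≈ 5.47%; labor force participation rate ≈ 75.09%.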